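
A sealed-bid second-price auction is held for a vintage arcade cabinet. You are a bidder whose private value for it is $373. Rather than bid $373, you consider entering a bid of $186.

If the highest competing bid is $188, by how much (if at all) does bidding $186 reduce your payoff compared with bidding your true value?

$185

Bidding your value $373: you win (since $373 > $188) and pay $188. Payoff $185.
Bidding $186: you lose. Payoff $0.
The competing bid $188 lies between your shaded bid and your value, so underbidding forfeits an item you could have won at a profitable price.
Loss from deviating = $185 − ($0) = $185.
Because the price is fixed by the runner-up's bid, deviating from your value can only change a good outcome into a bad one — never the reverse.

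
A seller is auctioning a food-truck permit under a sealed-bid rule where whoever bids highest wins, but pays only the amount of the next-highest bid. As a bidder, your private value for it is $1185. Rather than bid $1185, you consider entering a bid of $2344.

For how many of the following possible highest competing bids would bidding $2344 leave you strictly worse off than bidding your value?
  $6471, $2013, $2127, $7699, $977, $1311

3

The deviation hurts exactly when the highest competing bid lies strictly between $1185 and $2344 — overbidding then wins at a price above your value.
$6471: above both → same outcome either way.
$2013: inside the interval → strictly worse (loss $828).
$2127: inside the interval → strictly worse (loss $942).
$7699: above both → same outcome either way.
$977: below both → same outcome either way.
$1311: inside the interval → strictly worse (loss $126).
Count: 3.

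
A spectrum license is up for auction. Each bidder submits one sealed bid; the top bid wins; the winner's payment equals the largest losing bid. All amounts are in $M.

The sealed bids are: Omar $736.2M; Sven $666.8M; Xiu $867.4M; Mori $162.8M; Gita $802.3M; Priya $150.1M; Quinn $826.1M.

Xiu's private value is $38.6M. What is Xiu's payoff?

−$787.5M

Highest bid: Xiu at $867.4M, so Xiu wins.
Second-highest bid: Quinn at $826.1M — that is the price the winner pays.
Xiu's payoff = value − price = $38.6M − $826.1M = −$787.5M.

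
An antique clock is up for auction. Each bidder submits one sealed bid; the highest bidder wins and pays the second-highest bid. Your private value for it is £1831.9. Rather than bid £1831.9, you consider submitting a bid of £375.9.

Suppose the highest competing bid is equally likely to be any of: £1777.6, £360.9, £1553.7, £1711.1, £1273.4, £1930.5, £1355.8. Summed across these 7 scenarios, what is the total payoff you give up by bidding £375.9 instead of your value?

The deviation costs you only when the competing bid falls strictly between £375.9 and £1831.9; elsewhere both bids give the same outcome.
£1777.6: truthful payoff £54.3, deviation payoff £0 → loss £54.3.
£360.9: outcomes coincide → loss £0.
£1553.7: truthful payoff £278.2, deviation payoff £0 → loss £278.2.
£1711.1: truthful payoff £120.8, deviation payoff £0 → loss £120.8.
£1273.4: truthful payoff £558.5, deviation payoff £0 → loss £558.5.
£1930.5: outcomes coincide → loss £0.
£1355.8: truthful payoff £476.1, deviation payoff £0 → loss £476.1.
Total loss = £54.3 + £278.2 + £120.8 + £558.5 + £476.1 = £1487.9.

£1487.9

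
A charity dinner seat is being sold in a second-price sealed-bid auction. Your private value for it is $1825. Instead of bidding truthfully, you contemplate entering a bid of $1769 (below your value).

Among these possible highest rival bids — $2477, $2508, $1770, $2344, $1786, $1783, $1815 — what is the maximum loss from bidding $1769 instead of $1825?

$2477: same outcome either way → loss $0.
$2508: same outcome either way → loss $0.
$1770: truthful gives $55, deviation gives $0 → loss $55.
$2344: same outcome either way → loss $0.
$1786: truthful gives $39, deviation gives $0 → loss $39.
$1783: truthful gives $42, deviation gives $0 → loss $42.
$1815: truthful gives $10, deviation gives $0 → loss $10.
Maximum loss: $55.

$55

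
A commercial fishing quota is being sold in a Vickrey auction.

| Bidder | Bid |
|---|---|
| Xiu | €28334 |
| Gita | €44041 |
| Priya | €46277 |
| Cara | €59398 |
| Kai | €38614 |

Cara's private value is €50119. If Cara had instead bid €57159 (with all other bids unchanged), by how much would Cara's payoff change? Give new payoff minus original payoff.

The highest bid among the other bidders is €46277; Cara's bid doesn't change that.
Original bid €59398: Cara is highest, pays the top rival bid €46277; payoff €50119 − €46277 = €3842.
Alternative bid €57159: Cara is highest, pays the top rival bid €46277; payoff €50119 − €46277 = €3842.
Change in payoff = €3842 − (€3842) = €0.

€0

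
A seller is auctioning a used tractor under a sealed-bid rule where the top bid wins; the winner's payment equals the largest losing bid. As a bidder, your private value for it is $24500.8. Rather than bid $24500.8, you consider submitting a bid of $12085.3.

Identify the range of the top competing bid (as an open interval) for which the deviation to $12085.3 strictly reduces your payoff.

If the competing bid is below $12085.3, both bids win at the same price — no difference.
If it is above $24500.8, both bids lose — no difference.
If it lies strictly between $12085.3 and $24500.8, bidding your value wins at a price below your value (positive payoff) while bidding $12085.3 loses (payoff 0).
So the deviation strictly hurts on the open interval ($12085.3, $24500.8).

($12085.3, $24500.8)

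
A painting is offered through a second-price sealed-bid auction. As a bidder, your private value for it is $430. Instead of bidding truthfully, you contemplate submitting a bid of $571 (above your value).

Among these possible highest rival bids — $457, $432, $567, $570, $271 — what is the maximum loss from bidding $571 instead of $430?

$140

$457: truthful gives $0, deviation gives −$27 → loss $27.
$432: truthful gives $0, deviation gives −$2 → loss $2.
$567: truthful gives $0, deviation gives −$137 → loss $137.
$570: truthful gives $0, deviation gives −$140 → loss $140.
$271: same outcome either way → loss $0.
Maximum loss: $140.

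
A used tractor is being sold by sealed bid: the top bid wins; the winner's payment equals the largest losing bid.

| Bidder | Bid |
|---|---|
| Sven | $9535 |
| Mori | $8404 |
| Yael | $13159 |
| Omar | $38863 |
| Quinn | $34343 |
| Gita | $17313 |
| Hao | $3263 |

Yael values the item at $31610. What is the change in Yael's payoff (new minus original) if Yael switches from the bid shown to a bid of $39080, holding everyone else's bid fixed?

−$7253

The highest bid among the other bidders is $38863; Yael's bid doesn't change that.
Original bid $13159: Yael is not highest (top rival bid is $38863); payoff $0.
Alternative bid $39080: Yael is highest, pays the top rival bid $38863; payoff $31610 − $38863 = −$7253.
Change in payoff = −$7253 − ($0) = −$7253.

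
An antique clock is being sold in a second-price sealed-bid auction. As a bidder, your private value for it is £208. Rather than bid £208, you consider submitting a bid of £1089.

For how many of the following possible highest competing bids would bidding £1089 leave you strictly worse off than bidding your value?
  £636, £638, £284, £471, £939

The deviation hurts exactly when the highest competing bid lies strictly between £208 and £1089 — overbidding then wins at a price above your value.
£636: inside the interval → strictly worse (loss £428).
£638: inside the interval → strictly worse (loss £430).
£284: inside the interval → strictly worse (loss £76).
£471: inside the interval → strictly worse (loss £263).
£939: inside the interval → strictly worse (loss £731).
Count: 5.

5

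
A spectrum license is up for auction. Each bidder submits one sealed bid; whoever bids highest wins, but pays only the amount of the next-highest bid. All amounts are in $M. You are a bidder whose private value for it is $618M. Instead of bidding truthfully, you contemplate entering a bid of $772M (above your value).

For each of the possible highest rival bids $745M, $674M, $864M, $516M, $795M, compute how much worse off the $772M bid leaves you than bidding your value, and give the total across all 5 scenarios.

The deviation costs you only when the competing bid falls strictly between $618M and $772M; elsewhere both bids give the same outcome.
$745M: truthful payoff $0M, deviation payoff −$127M → loss $127M.
$674M: truthful payoff $0M, deviation payoff −$56M → loss $56M.
$864M: outcomes coincide → loss $0M.
$516M: outcomes coincide → loss $0M.
$795M: outcomes coincide → loss $0M.
Total loss = $127M + $56M = $183M.

$183M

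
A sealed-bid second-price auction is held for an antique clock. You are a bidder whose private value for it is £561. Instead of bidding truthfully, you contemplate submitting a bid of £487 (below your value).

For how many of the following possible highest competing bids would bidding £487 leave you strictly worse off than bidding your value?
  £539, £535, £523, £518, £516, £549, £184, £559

7

The deviation hurts exactly when the highest competing bid lies strictly between £487 and £561 — underbidding then forfeits a profitable win.
£539: inside the interval → strictly worse (loss £22).
£535: inside the interval → strictly worse (loss £26).
£523: inside the interval → strictly worse (loss £38).
£518: inside the interval → strictly worse (loss £43).
£516: inside the interval → strictly worse (loss £45).
£549: inside the interval → strictly worse (loss £12).
£184: below both → same outcome either way.
£559: inside the interval → strictly worse (loss £2).
Count: 7.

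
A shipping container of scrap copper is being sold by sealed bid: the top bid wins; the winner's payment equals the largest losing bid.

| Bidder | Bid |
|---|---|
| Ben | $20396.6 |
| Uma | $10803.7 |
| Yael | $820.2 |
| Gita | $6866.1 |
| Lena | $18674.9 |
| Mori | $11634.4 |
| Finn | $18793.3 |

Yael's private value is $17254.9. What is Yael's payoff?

Highest bid: Ben at $20396.6, so Ben wins.
Second-highest bid: Finn at $18793.3 — that is the price the winner pays.
Yael did not win, so Yael pays nothing and receives nothing: payoff $0.

$0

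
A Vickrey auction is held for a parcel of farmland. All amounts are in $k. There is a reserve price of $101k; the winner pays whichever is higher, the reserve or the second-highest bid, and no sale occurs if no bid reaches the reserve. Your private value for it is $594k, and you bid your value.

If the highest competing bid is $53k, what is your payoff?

Your bid $594k is the highest and exceeds the reserve.
Price = max(second-highest bid, reserve) = max($53k, $101k) = $101k.
Payoff = $594k − $101k = $493k.

$493k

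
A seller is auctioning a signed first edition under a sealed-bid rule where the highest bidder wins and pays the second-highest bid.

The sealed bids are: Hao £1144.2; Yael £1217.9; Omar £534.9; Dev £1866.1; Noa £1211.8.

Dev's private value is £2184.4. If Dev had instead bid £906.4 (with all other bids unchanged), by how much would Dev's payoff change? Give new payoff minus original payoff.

The highest bid among the other bidders is £1217.9; Dev's bid doesn't change that.
Original bid £1866.1: Dev is highest, pays the top rival bid £1217.9; payoff £2184.4 − £1217.9 = £966.5.
Alternative bid £906.4: Dev is not highest (top rival bid is £1217.9); payoff £0.
Change in payoff = £0 − (£966.5) = −£966.5.

−£966.5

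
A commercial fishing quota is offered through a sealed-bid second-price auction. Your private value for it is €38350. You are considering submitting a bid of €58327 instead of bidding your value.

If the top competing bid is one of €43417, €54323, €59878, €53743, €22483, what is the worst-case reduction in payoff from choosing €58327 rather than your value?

€15973

€43417: truthful gives €0, deviation gives −€5067 → loss €5067.
€54323: truthful gives €0, deviation gives −€15973 → loss €15973.
€59878: same outcome either way → loss €0.
€53743: truthful gives €0, deviation gives −€15393 → loss €15393.
€22483: same outcome either way → loss €0.
Maximum loss: €15973.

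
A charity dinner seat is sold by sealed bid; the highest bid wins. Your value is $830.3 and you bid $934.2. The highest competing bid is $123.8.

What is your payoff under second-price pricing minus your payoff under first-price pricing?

$810.4

You have the highest bid, so you win under either rule.
Second-price: pay $123.8 → payoff $706.5.
First-price: pay your own bid $934.2 → payoff −$103.9.
Difference = $706.5 − (−$103.9) = $810.4.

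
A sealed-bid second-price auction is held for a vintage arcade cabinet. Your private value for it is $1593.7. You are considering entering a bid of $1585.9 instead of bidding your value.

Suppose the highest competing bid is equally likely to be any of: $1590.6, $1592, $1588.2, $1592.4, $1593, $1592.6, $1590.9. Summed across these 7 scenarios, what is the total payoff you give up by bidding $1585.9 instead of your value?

$16.2

The deviation costs you only when the competing bid falls strictly between $1585.9 and $1593.7; elsewhere both bids give the same outcome.
$1590.6: truthful payoff $3.1, deviation payoff $0 → loss $3.1.
$1592: truthful payoff $1.7, deviation payoff $0 → loss $1.7.
$1588.2: truthful payoff $5.5, deviation payoff $0 → loss $5.5.
$1592.4: truthful payoff $1.3, deviation payoff $0 → loss $1.3.
$1593: truthful payoff $0.7, deviation payoff $0 → loss $0.7.
$1592.6: truthful payoff $1.1, deviation payoff $0 → loss $1.1.
$1590.9: truthful payoff $2.8, deviation payoff $0 → loss $2.8.
Total loss = $3.1 + $1.7 + $5.5 + $1.3 + $0.7 + $1.1 + $2.8 = $16.2.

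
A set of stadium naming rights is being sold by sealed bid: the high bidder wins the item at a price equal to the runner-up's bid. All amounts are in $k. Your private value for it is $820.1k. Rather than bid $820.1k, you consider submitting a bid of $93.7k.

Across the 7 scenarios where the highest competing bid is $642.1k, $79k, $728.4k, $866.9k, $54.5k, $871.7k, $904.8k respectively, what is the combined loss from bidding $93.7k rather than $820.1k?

The deviation costs you only when the competing bid falls strictly between $93.7k and $820.1k; elsewhere both bids give the same outcome.
$642.1k: truthful payoff $178k, deviation payoff $0k → loss $178k.
$79k: outcomes coincide → loss $0k.
$728.4k: truthful payoff $91.7k, deviation payoff $0k → loss $91.7k.
$866.9k: outcomes coincide → loss $0k.
$54.5k: outcomes coincide → loss $0k.
$871.7k: outcomes coincide → loss $0k.
$904.8k: outcomes coincide → loss $0k.
Total loss = $178k + $91.7k = $269.7k.

$269.7k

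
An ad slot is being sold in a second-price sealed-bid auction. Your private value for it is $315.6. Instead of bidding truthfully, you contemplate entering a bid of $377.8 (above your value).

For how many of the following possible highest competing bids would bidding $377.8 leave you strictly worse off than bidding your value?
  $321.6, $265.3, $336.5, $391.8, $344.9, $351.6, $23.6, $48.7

The deviation hurts exactly when the highest competing bid lies strictly between $315.6 and $377.8 — overbidding then wins at a price above your value.
$321.6: inside the interval → strictly worse (loss $6).
$265.3: below both → same outcome either way.
$336.5: inside the interval → strictly worse (loss $20.9).
$391.8: above both → same outcome either way.
$344.9: inside the interval → strictly worse (loss $29.3).
$351.6: inside the interval → strictly worse (loss $36).
$23.6: below both → same outcome either way.
$48.7: below both → same outcome either way.
Count: 4.

4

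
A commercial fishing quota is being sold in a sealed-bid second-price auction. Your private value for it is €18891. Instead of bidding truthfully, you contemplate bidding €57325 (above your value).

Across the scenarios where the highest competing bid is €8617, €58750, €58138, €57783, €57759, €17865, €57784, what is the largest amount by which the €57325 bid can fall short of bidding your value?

€0

€8617: same outcome either way → loss €0.
€58750: same outcome either way → loss €0.
€58138: same outcome either way → loss €0.
€57783: same outcome either way → loss €0.
€57759: same outcome either way → loss €0.
€17865: same outcome either way → loss €0.
€57784: same outcome either way → loss €0.
Maximum loss: €0.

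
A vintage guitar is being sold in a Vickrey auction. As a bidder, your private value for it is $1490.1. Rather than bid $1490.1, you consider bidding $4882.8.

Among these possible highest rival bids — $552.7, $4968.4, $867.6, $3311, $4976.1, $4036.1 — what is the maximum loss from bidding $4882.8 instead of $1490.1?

$552.7: same outcome either way → loss $0.
$4968.4: same outcome either way → loss $0.
$867.6: same outcome either way → loss $0.
$3311: truthful gives $0, deviation gives −$1820.9 → loss $1820.9.
$4976.1: same outcome either way → loss $0.
$4036.1: truthful gives $0, deviation gives −$2546 → loss $2546.
Maximum loss: $2546.

$2546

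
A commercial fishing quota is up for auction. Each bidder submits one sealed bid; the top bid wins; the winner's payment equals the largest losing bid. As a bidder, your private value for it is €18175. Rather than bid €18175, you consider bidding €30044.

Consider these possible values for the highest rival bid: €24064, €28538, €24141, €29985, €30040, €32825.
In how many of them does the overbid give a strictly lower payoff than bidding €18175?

The deviation hurts exactly when the highest competing bid lies strictly between €18175 and €30044 — overbidding then wins at a price above your value.
€24064: inside the interval → strictly worse (loss €5889).
€28538: inside the interval → strictly worse (loss €10363).
€24141: inside the interval → strictly worse (loss €5966).
€29985: inside the interval → strictly worse (loss €11810).
€30040: inside the interval → strictly worse (loss €11865).
€32825: above both → same outcome either way.
Count: 5.

5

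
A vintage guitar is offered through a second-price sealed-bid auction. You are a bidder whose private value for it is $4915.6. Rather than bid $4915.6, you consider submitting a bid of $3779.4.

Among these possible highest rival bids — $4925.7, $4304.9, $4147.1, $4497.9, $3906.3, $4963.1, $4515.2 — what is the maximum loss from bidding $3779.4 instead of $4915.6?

$4925.7: same outcome either way → loss $0.
$4304.9: truthful gives $610.7, deviation gives $0 → loss $610.7.
$4147.1: truthful gives $768.5, deviation gives $0 → loss $768.5.
$4497.9: truthful gives $417.7, deviation gives $0 → loss $417.7.
$3906.3: truthful gives $1009.3, deviation gives $0 → loss $1009.3.
$4963.1: same outcome either way → loss $0.
$4515.2: truthful gives $400.4, deviation gives $0 → loss $400.4.
Maximum loss: $1009.3.

$1009.3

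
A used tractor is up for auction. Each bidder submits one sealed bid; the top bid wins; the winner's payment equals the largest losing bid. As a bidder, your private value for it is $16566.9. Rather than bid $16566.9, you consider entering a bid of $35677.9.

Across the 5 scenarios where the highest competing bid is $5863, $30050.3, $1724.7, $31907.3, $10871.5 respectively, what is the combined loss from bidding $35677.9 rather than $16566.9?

The deviation costs you only when the competing bid falls strictly between $16566.9 and $35677.9; elsewhere both bids give the same outcome.
$5863: outcomes coincide → loss $0.
$30050.3: truthful payoff $0, deviation payoff −$13483.4 → loss $13483.4.
$1724.7: outcomes coincide → loss $0.
$31907.3: truthful payoff $0, deviation payoff −$15340.4 → loss $15340.4.
$10871.5: outcomes coincide → loss $0.
Total loss = $13483.4 + $15340.4 = $28823.8.

$28823.8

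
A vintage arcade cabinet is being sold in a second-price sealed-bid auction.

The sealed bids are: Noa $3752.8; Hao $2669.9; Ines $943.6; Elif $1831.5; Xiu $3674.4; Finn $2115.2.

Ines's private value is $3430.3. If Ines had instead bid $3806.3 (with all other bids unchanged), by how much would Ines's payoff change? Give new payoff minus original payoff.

The highest bid among the other bidders is $3752.8; Ines's bid doesn't change that.
Original bid $943.6: Ines is not highest (top rival bid is $3752.8); payoff $0.
Alternative bid $3806.3: Ines is highest, pays the top rival bid $3752.8; payoff $3430.3 − $3752.8 = −$322.5.
Change in payoff = −$322.5 − ($0) = −$322.5.

−$322.5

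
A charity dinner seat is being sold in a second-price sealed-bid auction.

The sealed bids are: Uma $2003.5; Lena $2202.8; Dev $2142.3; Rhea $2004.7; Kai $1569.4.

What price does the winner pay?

Highest bid: Lena at $2202.8, so Lena wins.
Second-highest bid: Dev at $2142.3 — that is the price the winner pays.

$2142.3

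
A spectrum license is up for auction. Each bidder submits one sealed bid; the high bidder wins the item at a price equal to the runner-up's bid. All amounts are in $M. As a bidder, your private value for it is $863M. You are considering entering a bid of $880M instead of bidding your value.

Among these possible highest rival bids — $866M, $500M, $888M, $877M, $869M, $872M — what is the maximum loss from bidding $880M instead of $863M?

$866M: truthful gives $0M, deviation gives −$3M → loss $3M.
$500M: same outcome either way → loss $0M.
$888M: same outcome either way → loss $0M.
$877M: truthful gives $0M, deviation gives −$14M → loss $14M.
$869M: truthful gives $0M, deviation gives −$6M → loss $6M.
$872M: truthful gives $0M, deviation gives −$9M → loss $9M.
Maximum loss: $14M.

$14M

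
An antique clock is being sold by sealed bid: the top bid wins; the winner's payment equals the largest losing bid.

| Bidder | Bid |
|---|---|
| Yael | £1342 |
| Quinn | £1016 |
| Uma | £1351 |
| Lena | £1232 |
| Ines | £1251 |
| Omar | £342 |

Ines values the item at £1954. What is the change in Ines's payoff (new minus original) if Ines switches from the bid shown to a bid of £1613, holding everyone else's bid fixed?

£603

The highest bid among the other bidders is £1351; Ines's bid doesn't change that.
Original bid £1251: Ines is not highest (top rival bid is £1351); payoff £0.
Alternative bid £1613: Ines is highest, pays the top rival bid £1351; payoff £1954 − £1351 = £603.
Change in payoff = £603 − (£0) = £603.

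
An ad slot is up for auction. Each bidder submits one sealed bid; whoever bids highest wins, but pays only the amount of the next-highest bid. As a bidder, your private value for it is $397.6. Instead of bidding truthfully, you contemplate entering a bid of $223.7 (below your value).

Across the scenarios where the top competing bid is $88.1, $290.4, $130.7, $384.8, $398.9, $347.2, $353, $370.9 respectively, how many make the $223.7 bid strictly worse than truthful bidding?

The deviation hurts exactly when the highest competing bid lies strictly between $223.7 and $397.6 — underbidding then forfeits a profitable win.
$88.1: below both → same outcome either way.
$290.4: inside the interval → strictly worse (loss $107.2).
$130.7: below both → same outcome either way.
$384.8: inside the interval → strictly worse (loss $12.8).
$398.9: above both → same outcome either way.
$347.2: inside the interval → strictly worse (loss $50.4).
$353: inside the interval → strictly worse (loss $44.6).
$370.9: inside the interval → strictly worse (loss $26.7).
Count: 5.

5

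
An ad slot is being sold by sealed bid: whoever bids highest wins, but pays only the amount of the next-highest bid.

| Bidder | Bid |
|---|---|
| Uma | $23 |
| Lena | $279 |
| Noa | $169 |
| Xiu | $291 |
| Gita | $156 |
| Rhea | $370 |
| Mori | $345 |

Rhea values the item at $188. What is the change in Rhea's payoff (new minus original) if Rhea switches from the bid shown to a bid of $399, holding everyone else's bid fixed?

$0

The highest bid among the other bidders is $345; Rhea's bid doesn't change that.
Original bid $370: Rhea is highest, pays the top rival bid $345; payoff $188 − $345 = −$157.
Alternative bid $399: Rhea is highest, pays the top rival bid $345; payoff $188 − $345 = −$157.
Change in payoff = −$157 − (−$157) = $0.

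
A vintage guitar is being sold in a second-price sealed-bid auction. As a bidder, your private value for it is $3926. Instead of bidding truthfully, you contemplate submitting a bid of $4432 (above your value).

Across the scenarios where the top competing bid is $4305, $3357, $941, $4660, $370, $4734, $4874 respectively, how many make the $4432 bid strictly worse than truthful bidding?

1

The deviation hurts exactly when the highest competing bid lies strictly between $3926 and $4432 — overbidding then wins at a price above your value.
$4305: inside the interval → strictly worse (loss $379).
$3357: below both → same outcome either way.
$941: below both → same outcome either way.
$4660: above both → same outcome either way.
$370: below both → same outcome either way.
$4734: above both → same outcome either way.
$4874: above both → same outcome either way.
Count: 1.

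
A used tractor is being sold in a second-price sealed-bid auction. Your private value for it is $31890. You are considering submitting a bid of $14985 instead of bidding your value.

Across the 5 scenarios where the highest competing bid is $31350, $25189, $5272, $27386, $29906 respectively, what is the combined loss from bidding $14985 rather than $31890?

$13729

The deviation costs you only when the competing bid falls strictly between $14985 and $31890; elsewhere both bids give the same outcome.
$31350: truthful payoff $540, deviation payoff $0 → loss $540.
$25189: truthful payoff $6701, deviation payoff $0 → loss $6701.
$5272: outcomes coincide → loss $0.
$27386: truthful payoff $4504, deviation payoff $0 → loss $4504.
$29906: truthful payoff $1984, deviation payoff $0 → loss $1984.
Total loss = $540 + $6701 + $4504 + $1984 = $13729.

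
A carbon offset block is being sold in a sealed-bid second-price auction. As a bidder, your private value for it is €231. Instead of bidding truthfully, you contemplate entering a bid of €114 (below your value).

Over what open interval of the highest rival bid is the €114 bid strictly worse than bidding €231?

If the competing bid is below €114, both bids win at the same price — no difference.
If it is above €231, both bids lose — no difference.
If it lies strictly between €114 and €231, bidding your value wins at a price below your value (positive payoff) while bidding €114 loses (payoff 0).
So the deviation strictly hurts on the open interval (€114, €231).
In a second-price auction your bid sets only whether you win, not what you pay, so bidding your true value is weakly dominant.

(€114, €231)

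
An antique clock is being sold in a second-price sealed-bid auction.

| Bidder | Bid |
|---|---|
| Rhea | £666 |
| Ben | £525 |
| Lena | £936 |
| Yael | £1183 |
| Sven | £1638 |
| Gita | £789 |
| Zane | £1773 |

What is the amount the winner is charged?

£1638

Highest bid: Zane at £1773, so Zane wins.
Second-highest bid: Sven at £1638 — that is the price the winner pays.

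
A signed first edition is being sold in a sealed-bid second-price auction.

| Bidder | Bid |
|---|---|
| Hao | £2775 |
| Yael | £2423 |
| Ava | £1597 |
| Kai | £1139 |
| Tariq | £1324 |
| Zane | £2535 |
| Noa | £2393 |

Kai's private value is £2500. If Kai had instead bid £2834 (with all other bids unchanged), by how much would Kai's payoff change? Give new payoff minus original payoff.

−£275

The highest bid among the other bidders is £2775; Kai's bid doesn't change that.
Original bid £1139: Kai is not highest (top rival bid is £2775); payoff £0.
Alternative bid £2834: Kai is highest, pays the top rival bid £2775; payoff £2500 − £2775 = −£275.
Change in payoff = −£275 − (£0) = −£275.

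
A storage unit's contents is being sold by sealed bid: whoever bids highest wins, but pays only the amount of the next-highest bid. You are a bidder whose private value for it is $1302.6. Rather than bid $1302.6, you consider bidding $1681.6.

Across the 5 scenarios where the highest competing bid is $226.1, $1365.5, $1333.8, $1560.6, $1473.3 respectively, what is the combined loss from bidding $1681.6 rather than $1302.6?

The deviation costs you only when the competing bid falls strictly between $1302.6 and $1681.6; elsewhere both bids give the same outcome.
$226.1: outcomes coincide → loss $0.
$1365.5: truthful payoff $0, deviation payoff −$62.9 → loss $62.9.
$1333.8: truthful payoff $0, deviation payoff −$31.2 → loss $31.2.
$1560.6: truthful payoff $0, deviation payoff −$258 → loss $258.
$1473.3: truthful payoff $0, deviation payoff −$170.7 → loss $170.7.
Total loss = $62.9 + $31.2 + $258 + $170.7 = $522.8.

$522.8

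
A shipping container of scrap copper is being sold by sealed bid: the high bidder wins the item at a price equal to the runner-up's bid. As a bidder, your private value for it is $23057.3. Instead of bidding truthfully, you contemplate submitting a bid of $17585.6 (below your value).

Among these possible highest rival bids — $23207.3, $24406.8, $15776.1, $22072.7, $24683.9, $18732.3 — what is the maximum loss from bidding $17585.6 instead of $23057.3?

$4325

$23207.3: same outcome either way → loss $0.
$24406.8: same outcome either way → loss $0.
$15776.1: same outcome either way → loss $0.
$22072.7: truthful gives $984.6, deviation gives $0 → loss $984.6.
$24683.9: same outcome either way → loss $0.
$18732.3: truthful gives $4325, deviation gives $0 → loss $4325.
Maximum loss: $4325.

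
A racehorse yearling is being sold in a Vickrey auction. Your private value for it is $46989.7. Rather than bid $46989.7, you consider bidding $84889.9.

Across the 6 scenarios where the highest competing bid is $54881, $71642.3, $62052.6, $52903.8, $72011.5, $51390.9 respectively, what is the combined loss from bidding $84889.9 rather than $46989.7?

$82943.9

The deviation costs you only when the competing bid falls strictly between $46989.7 and $84889.9; elsewhere both bids give the same outcome.
$54881: truthful payoff $0, deviation payoff −$7891.3 → loss $7891.3.
$71642.3: truthful payoff $0, deviation payoff −$24652.6 → loss $24652.6.
$62052.6: truthful payoff $0, deviation payoff −$15062.9 → loss $15062.9.
$52903.8: truthful payoff $0, deviation payoff −$5914.1 → loss $5914.1.
$72011.5: truthful payoff $0, deviation payoff −$25021.8 → loss $25021.8.
$51390.9: truthful payoff $0, deviation payoff −$4401.2 → loss $4401.2.
Total loss = $7891.3 + $24652.6 + $15062.9 + $5914.1 + $25021.8 + $4401.2 = $82943.9.
In a second-price auction your bid sets only whether you win, not what you pay, so bidding your true value is weakly dominant.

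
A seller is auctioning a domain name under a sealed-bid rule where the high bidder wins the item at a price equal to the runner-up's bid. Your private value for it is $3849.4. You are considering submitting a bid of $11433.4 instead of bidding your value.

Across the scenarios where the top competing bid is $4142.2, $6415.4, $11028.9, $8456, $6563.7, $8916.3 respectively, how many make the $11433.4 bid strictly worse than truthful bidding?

6

The deviation hurts exactly when the highest competing bid lies strictly between $3849.4 and $11433.4 — overbidding then wins at a price above your value.
$4142.2: inside the interval → strictly worse (loss $292.8).
$6415.4: inside the interval → strictly worse (loss $2566).
$11028.9: inside the interval → strictly worse (loss $7179.5).
$8456: inside the interval → strictly worse (loss $4606.6).
$6563.7: inside the interval → strictly worse (loss $2714.3).
$8916.3: inside the interval → strictly worse (loss $5066.9).
Count: 6.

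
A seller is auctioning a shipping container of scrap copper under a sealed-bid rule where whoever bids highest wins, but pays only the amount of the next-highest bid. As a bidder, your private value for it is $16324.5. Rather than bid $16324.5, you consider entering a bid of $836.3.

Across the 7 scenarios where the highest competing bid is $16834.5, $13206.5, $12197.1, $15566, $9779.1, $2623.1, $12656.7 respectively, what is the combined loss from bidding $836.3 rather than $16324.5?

The deviation costs you only when the competing bid falls strictly between $836.3 and $16324.5; elsewhere both bids give the same outcome.
$16834.5: outcomes coincide → loss $0.
$13206.5: truthful payoff $3118, deviation payoff $0 → loss $3118.
$12197.1: truthful payoff $4127.4, deviation payoff $0 → loss $4127.4.
$15566: truthful payoff $758.5, deviation payoff $0 → loss $758.5.
$9779.1: truthful payoff $6545.4, deviation payoff $0 → loss $6545.4.
$2623.1: truthful payoff $13701.4, deviation payoff $0 → loss $13701.4.
$12656.7: truthful payoff $3667.8, deviation payoff $0 → loss $3667.8.
Total loss = $3118 + $4127.4 + $758.5 + $6545.4 + $13701.4 + $3667.8 = $31918.5.

$31918.5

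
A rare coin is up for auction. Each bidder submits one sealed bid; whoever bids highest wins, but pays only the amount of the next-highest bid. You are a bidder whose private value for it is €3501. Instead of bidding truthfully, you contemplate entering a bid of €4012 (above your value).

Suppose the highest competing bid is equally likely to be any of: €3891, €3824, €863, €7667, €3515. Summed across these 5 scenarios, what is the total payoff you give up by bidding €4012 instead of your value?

€727

The deviation costs you only when the competing bid falls strictly between €3501 and €4012; elsewhere both bids give the same outcome.
€3891: truthful payoff €0, deviation payoff −€390 → loss €390.
€3824: truthful payoff €0, deviation payoff −€323 → loss €323.
€863: outcomes coincide → loss €0.
€7667: outcomes coincide → loss €0.
€3515: truthful payoff €0, deviation payoff −€14 → loss €14.
Total loss = €390 + €323 + €14 = €727.
In a second-price auction your bid sets only whether you win, not what you pay, so bidding your true value is weakly dominant.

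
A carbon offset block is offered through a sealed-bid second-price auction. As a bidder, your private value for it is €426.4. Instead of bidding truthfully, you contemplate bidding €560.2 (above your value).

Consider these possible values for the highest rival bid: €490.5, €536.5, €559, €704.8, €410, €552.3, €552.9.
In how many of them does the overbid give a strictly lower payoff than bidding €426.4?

The deviation hurts exactly when the highest competing bid lies strictly between €426.4 and €560.2 — overbidding then wins at a price above your value.
€490.5: inside the interval → strictly worse (loss €64.1).
€536.5: inside the interval → strictly worse (loss €110.1).
€559: inside the interval → strictly worse (loss €132.6).
€704.8: above both → same outcome either way.
€410: below both → same outcome either way.
€552.3: inside the interval → strictly worse (loss €125.9).
€552.9: inside the interval → strictly worse (loss €126.5).
Count: 5.

5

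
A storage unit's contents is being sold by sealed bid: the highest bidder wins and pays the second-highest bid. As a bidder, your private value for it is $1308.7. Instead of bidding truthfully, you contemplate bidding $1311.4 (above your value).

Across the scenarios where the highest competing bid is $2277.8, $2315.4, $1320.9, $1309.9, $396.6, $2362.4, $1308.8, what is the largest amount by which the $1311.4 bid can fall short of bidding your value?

$2277.8: same outcome either way → loss $0.
$2315.4: same outcome either way → loss $0.
$1320.9: same outcome either way → loss $0.
$1309.9: truthful gives $0, deviation gives −$1.2 → loss $1.2.
$396.6: same outcome either way → loss $0.
$2362.4: same outcome either way → loss $0.
$1308.8: truthful gives $0, deviation gives −$0.1 → loss $0.1.
Maximum loss: $1.2.

$1.2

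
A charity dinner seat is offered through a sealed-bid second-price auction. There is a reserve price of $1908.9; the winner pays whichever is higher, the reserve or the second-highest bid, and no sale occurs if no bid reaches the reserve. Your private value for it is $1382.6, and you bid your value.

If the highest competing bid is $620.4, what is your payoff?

$0

Your bid $1382.6 is the highest bid but falls below the reserve $1908.9, so the item goes unsold. Payoff $0.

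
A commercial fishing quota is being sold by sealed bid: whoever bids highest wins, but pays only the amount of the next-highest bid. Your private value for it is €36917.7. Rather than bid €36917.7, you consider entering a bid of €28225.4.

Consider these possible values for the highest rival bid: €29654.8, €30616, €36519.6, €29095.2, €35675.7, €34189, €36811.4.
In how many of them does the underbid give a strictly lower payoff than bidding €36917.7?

The deviation hurts exactly when the highest competing bid lies strictly between €28225.4 and €36917.7 — underbidding then forfeits a profitable win.
€29654.8: inside the interval → strictly worse (loss €7262.9).
€30616: inside the interval → strictly worse (loss €6301.7).
€36519.6: inside the interval → strictly worse (loss €398.1).
€29095.2: inside the interval → strictly worse (loss €7822.5).
€35675.7: inside the interval → strictly worse (loss €1242).
€34189: inside the interval → strictly worse (loss €2728.7).
€36811.4: inside the interval → strictly worse (loss €106.3).
Count: 7.

7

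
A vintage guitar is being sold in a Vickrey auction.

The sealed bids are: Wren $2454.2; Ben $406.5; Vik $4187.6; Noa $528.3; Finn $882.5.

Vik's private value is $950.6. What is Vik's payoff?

Highest bid: Vik at $4187.6, so Vik wins.
Second-highest bid: Wren at $2454.2 — that is the price the winner pays.
Vik's payoff = value − price = $950.6 − $2454.2 = −$1503.6.

−$1503.6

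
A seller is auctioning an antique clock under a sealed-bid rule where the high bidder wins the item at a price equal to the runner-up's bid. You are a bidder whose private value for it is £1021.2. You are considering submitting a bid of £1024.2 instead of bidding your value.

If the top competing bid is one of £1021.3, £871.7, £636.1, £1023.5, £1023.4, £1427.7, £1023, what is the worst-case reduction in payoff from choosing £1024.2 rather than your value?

£1021.3: truthful gives £0, deviation gives −£0.1 → loss £0.1.
£871.7: same outcome either way → loss £0.
£636.1: same outcome either way → loss £0.
£1023.5: truthful gives £0, deviation gives −£2.3 → loss £2.3.
£1023.4: truthful gives £0, deviation gives −£2.2 → loss £2.2.
£1427.7: same outcome either way → loss £0.
£1023: truthful gives £0, deviation gives −£1.8 → loss £1.8.
Maximum loss: £2.3.

£2.3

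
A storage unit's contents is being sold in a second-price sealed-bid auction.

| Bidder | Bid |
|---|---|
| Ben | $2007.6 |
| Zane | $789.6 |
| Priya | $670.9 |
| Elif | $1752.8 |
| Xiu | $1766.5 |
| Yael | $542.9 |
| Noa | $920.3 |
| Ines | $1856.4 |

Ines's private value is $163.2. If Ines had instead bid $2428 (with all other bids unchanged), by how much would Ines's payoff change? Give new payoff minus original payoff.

−$1844.4

The highest bid among the other bidders is $2007.6; Ines's bid doesn't change that.
Original bid $1856.4: Ines is not highest (top rival bid is $2007.6); payoff $0.
Alternative bid $2428: Ines is highest, pays the top rival bid $2007.6; payoff $163.2 − $2007.6 = −$1844.4.
Change in payoff = −$1844.4 − ($0) = −$1844.4.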